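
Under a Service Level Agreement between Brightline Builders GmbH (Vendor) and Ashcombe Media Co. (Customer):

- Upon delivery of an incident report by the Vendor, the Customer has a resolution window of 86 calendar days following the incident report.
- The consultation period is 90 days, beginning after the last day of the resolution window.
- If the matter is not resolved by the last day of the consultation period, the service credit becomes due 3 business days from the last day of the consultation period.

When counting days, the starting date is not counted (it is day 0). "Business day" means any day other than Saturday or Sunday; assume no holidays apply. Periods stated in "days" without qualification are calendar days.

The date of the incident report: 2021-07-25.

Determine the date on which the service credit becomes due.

2022-01-20

Adding 86 calendar days to 2021-07-25 gives 2021-10-19, which is the last day of the resolution window.
Adding 90 calendar days to 2021-10-19 gives 2022-01-17, which is the last day of the consultation period.
The date on which the service credit becomes due: counting 3 business days from Monday, 2022-01-17 (Jan 18, Jan 19, Jan 20, skipping weekends) reaches Thursday, 2022-01-20.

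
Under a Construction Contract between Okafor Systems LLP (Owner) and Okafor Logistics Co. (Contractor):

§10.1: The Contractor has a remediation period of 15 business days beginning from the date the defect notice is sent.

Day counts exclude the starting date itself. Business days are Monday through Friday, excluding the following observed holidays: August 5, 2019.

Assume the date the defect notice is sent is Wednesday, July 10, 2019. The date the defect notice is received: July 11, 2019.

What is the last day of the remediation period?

July 31, 2019

The last day of the remediation period: 15 business days after Wednesday, July 10, 2019, skipping weekends — Jul 11, Jul 12, Jul 15, Jul 16, …, Jul 29, Jul 30, Jul 31 — lands on Wednesday, July 31, 2019.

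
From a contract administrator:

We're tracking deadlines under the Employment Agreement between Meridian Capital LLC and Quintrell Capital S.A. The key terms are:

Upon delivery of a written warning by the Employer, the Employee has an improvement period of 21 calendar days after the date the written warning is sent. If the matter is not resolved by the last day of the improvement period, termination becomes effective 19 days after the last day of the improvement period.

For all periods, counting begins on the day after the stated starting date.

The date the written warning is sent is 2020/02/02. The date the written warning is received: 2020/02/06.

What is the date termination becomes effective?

2020/03/13

Adding 21 calendar days to 2020/02/02 gives 2020/02/23, which is the last day of the improvement period.
Adding 19 calendar days to 2020/02/23 gives 2020/03/13, which is the date termination becomes effective.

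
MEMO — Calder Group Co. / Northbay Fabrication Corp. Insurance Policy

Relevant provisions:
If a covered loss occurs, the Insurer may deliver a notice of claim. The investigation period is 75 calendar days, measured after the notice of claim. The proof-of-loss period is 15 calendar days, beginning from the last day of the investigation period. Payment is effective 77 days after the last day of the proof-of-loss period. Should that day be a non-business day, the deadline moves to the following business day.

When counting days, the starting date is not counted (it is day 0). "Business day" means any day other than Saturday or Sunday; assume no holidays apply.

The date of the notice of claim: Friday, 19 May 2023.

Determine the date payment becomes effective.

The last day of the investigation period: 75 calendar days after 19 May 2023 is 2 August 2023.
The last day of the proof-of-loss period: 15 calendar days after 2 August 2023 is 17 August 2023.
The date payment becomes effective: 17 August 2023 + 77 days = 2 November 2023. 2 November 2023 is a Thursday, so no roll-forward applies.

2 November 2023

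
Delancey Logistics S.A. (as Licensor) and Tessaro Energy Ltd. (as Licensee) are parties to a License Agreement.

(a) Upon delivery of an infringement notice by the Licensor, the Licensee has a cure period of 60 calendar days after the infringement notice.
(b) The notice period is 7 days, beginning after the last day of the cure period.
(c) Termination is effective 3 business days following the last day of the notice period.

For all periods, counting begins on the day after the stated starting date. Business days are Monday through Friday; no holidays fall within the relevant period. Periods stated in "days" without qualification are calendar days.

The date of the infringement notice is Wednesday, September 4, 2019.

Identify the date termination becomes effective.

Adding 60 calendar days to September 4, 2019 gives November 3, 2019, which is the last day of the cure period.
The last day of the notice period: 7 calendar days after November 3, 2019 is November 10, 2019.
The date termination becomes effective: counting 3 business days from Sunday, November 10, 2019 (Nov 11, Nov 12, Nov 13, skipping weekends) reaches Wednesday, November 13, 2019.

November 13, 2019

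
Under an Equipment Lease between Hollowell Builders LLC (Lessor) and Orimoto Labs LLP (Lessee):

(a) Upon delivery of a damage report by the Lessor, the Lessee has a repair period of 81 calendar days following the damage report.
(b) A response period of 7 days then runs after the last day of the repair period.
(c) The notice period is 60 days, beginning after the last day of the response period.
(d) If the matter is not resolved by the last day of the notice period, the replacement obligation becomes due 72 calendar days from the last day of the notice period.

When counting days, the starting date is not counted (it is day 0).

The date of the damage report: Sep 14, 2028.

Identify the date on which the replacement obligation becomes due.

Apr 22, 2029

The last day of the repair period: Sep 14, 2028 + 81 days = Dec 4, 2028.
Adding 7 calendar days to Dec 4, 2028 gives Dec 11, 2028, which is the last day of the response period.
Adding 60 calendar days to Dec 11, 2028 gives Feb 9, 2029, which is the last day of the notice period.
Adding 72 calendar days to Feb 9, 2029 gives Apr 22, 2029, which is the date on which the replacement obligation becomes due.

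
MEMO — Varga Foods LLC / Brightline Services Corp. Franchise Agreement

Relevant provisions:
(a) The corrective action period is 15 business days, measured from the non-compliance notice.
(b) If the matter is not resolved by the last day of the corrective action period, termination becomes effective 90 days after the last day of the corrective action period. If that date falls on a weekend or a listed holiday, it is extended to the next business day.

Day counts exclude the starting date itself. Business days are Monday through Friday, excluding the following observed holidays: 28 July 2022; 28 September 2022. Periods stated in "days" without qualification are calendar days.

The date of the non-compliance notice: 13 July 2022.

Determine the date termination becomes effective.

The last day of the corrective action period: counting 15 business days from Wednesday, 13 July 2022 (Jul 14, Jul 15, Jul 18, Jul 19, …, Aug 2, Aug 3, Aug 4, skipping weekends and the listed holiday on Jul 28) reaches Thursday, 4 August 2022.
The date termination becomes effective: 90 calendar days after 4 August 2022 is 2 November 2022. 2 November 2022 is a Wednesday and is not a listed holiday, so no roll-forward applies.

2 November 2022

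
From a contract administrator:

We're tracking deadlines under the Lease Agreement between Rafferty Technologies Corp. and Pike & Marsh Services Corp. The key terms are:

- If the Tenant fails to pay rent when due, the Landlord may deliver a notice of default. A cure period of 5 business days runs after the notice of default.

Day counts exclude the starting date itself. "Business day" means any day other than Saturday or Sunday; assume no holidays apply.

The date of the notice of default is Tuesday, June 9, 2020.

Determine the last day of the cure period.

The last day of the cure period: 5 business days after Tuesday, June 9, 2020, skipping weekends — Jun 10, Jun 11, Jun 12, Jun 15, Jun 16 — lands on Tuesday, June 16, 2020.

June 16, 2020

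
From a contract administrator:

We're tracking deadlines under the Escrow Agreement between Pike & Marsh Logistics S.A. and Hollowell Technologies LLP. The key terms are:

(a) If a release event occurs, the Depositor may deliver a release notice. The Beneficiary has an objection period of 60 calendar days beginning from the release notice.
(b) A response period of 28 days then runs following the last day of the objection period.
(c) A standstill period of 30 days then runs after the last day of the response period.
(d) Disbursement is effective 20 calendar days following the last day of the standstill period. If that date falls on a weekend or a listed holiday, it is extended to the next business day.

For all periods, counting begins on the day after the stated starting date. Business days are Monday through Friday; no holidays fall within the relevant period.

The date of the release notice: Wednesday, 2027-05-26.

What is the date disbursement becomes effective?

Adding 60 calendar days to 2027-05-26 gives 2027-07-25, which is the last day of the objection period.
The last day of the response period: 28 calendar days after 2027-07-25 is 2027-08-22.
The last day of the standstill period: 30 calendar days after 2027-08-22 is 2027-09-21.
The date disbursement becomes effective: 2027-09-21 + 20 days = 2027-10-11. 2027-10-11 is a Monday, so no roll-forward applies.

2027-10-11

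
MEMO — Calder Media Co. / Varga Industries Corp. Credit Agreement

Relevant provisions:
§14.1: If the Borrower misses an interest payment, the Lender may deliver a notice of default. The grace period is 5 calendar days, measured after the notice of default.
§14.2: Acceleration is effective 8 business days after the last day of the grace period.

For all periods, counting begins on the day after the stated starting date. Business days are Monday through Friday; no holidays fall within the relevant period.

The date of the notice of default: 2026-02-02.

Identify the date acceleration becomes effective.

2026-02-18

The last day of the grace period: 5 calendar days after 2026-02-02 is 2026-02-07.
The date acceleration becomes effective: 8 business days after Saturday, 2026-02-07, skipping weekends — Feb 9, Feb 10, Feb 11, Feb 12, Feb 13, Feb 16, Feb 17, Feb 18 — lands on Wednesday, 2026-02-18.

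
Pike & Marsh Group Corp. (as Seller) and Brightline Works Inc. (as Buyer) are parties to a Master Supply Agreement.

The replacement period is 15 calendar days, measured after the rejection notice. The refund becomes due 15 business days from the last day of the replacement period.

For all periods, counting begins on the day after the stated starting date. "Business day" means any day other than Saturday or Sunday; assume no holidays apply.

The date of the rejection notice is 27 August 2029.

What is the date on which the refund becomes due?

The last day of the replacement period: 15 calendar days after 27 August 2029 is 11 September 2029.
From Tuesday, 11 September 2029, 15 business days (Sep 12, Sep 13, Sep 14, Sep 17, …, Sep 28, Oct 1, Oct 2, skipping weekends) brings us to Tuesday, 2 October 2029, which is the date on which the refund becomes due.

2 October 2029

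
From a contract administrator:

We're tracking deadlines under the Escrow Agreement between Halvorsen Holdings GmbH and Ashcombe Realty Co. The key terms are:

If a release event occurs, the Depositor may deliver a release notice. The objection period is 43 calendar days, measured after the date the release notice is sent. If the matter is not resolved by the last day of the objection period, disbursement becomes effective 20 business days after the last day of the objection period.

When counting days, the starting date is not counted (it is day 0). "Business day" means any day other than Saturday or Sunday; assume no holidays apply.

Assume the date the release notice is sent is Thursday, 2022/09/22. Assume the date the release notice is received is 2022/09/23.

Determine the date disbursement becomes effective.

Adding 43 calendar days to 2022/09/22 gives 2022/11/04, which is the last day of the objection period.
The date disbursement becomes effective: 20 business days after Friday, 2022/11/04, skipping weekends — Nov 7, Nov 8, Nov 9, Nov 10, …, Nov 30, Dec 1, Dec 2 — lands on Friday, 2022/12/02.

2022/12/02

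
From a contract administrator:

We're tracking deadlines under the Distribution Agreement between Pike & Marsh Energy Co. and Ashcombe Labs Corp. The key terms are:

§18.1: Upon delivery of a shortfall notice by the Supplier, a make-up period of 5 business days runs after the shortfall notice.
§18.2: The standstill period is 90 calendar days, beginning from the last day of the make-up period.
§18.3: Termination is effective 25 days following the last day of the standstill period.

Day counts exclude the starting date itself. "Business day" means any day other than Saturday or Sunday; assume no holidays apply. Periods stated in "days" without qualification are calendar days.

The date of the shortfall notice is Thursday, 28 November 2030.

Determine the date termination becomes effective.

The last day of the make-up period: 5 business days after Thursday, 28 November 2030, skipping weekends — Nov 29, Dec 2, Dec 3, Dec 4, Dec 5 — lands on Thursday, 5 December 2030.
The last day of the standstill period: 5 December 2030 + 90 days = 5 March 2031.
The date termination becomes effective: 5 March 2031 + 25 days = 30 March 2031.

30 March 2031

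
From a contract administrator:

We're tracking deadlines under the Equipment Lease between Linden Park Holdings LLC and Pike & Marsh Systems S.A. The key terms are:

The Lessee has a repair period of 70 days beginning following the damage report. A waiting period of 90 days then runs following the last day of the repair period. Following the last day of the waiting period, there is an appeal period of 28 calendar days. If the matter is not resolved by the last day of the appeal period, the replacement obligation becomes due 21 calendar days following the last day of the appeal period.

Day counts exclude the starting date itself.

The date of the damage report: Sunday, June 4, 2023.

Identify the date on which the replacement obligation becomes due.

December 30, 2023

The last day of the repair period: 70 calendar days after June 4, 2023 is August 13, 2023.
Adding 90 calendar days to August 13, 2023 gives November 11, 2023, which is the last day of the waiting period.
The last day of the appeal period: 28 calendar days after November 11, 2023 is December 9, 2023.
Adding 21 calendar days to December 9, 2023 gives December 30, 2023, which is the date on which the replacement obligation becomes due.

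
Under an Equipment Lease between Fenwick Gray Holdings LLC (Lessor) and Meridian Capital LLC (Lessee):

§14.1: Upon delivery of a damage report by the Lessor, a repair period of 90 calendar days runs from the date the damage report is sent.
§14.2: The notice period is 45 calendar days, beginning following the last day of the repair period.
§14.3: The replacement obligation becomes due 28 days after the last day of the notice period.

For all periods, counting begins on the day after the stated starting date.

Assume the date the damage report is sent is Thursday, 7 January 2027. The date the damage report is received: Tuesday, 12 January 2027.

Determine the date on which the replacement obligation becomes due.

Adding 90 calendar days to 7 January 2027 gives 7 April 2027, which is the last day of the repair period.
The last day of the notice period: 7 April 2027 + 45 days = 22 May 2027.
Adding 28 calendar days to 22 May 2027 gives 19 June 2027, which is the date on which the replacement obligation becomes due.

19 June 2027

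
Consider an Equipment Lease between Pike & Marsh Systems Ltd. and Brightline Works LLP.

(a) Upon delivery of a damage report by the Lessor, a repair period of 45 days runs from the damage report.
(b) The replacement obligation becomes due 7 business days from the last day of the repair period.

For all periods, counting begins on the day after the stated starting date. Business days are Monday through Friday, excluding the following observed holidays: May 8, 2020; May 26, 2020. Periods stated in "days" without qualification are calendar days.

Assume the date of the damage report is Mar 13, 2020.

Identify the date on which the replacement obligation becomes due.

Adding 45 calendar days to Mar 13, 2020 gives Apr 27, 2020, which is the last day of the repair period.
From Monday, Apr 27, 2020, 7 business days (Apr 28, Apr 29, Apr 30, May 1, May 4, May 5, May 6, skipping weekends) brings us to Wednesday, May 6, 2020, which is the date on which the replacement obligation becomes due.

May 6, 2020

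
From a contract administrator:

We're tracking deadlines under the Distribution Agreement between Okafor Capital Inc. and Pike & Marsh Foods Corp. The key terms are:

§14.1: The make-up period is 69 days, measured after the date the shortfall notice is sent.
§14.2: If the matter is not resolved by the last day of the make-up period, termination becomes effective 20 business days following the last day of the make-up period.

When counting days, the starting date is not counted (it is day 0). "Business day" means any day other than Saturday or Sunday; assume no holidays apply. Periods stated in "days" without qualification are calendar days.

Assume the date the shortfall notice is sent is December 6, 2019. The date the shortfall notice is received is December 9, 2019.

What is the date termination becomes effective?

March 12, 2020

The last day of the make-up period: 69 calendar days after December 6, 2019 is February 13, 2020.
The date termination becomes effective: counting 20 business days from Thursday, February 13, 2020 (Feb 14, Feb 17, Feb 18, Feb 19, …, Mar 10, Mar 11, Mar 12, skipping weekends) reaches Thursday, March 12, 2020.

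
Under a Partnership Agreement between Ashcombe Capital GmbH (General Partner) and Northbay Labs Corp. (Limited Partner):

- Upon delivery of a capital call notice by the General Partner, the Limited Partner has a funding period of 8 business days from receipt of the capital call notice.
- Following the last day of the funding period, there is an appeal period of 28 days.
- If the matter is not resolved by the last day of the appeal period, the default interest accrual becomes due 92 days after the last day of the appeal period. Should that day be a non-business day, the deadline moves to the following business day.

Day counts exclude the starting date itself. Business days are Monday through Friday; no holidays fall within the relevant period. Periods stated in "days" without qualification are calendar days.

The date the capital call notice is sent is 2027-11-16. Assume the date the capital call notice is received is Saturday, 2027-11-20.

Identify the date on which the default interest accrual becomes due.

From Saturday, 2027-11-20, 8 business days (Nov 22, Nov 23, Nov 24, Nov 25, Nov 26, Nov 29, Nov 30, Dec 1, skipping weekends) brings us to Wednesday, 2027-12-01, which is the last day of the funding period.
Adding 28 calendar days to 2027-12-01 gives 2027-12-29, which is the last day of the appeal period.
Adding 92 calendar days to 2027-12-29 gives 2028-03-30, which is the date on which the default interest accrual becomes due. 2028-03-30 is a Thursday, so no roll-forward applies.

2028-03-30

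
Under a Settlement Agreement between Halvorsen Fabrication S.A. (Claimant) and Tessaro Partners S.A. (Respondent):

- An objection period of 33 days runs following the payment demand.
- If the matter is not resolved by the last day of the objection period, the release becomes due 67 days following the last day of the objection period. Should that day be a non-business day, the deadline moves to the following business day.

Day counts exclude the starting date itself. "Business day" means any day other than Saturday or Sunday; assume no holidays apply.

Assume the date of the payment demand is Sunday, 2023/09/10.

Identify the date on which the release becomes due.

The last day of the objection period: 2023/09/10 + 33 days = 2023/10/13.
Adding 67 calendar days to 2023/10/13 gives 2023/12/19, which is the date on which the release becomes due. 2023/12/19 is a Tuesday, so no roll-forward applies.

2023/12/19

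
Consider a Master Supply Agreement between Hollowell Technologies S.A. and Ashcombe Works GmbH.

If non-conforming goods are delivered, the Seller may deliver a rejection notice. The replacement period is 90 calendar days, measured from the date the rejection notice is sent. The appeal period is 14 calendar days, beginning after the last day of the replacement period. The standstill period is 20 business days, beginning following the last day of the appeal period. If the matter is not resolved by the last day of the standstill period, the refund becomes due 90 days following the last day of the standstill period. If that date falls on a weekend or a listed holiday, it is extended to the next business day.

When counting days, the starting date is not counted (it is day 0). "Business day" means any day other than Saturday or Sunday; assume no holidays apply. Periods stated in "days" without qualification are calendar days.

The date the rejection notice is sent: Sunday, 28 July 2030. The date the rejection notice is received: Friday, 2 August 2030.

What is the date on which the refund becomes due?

6 March 2031

The last day of the replacement period: 90 calendar days after 28 July 2030 is 26 October 2030.
Adding 14 calendar days to 26 October 2030 gives 9 November 2030, which is the last day of the appeal period.
From Saturday, 9 November 2030, 20 business days (Nov 11, Nov 12, Nov 13, Nov 14, …, Dec 4, Dec 5, Dec 6, skipping weekends) brings us to Friday, 6 December 2030, which is the last day of the standstill period.
The date on which the refund becomes due: 6 December 2030 + 90 days = 6 March 2031. 6 March 2031 is a Thursday, so no roll-forward applies.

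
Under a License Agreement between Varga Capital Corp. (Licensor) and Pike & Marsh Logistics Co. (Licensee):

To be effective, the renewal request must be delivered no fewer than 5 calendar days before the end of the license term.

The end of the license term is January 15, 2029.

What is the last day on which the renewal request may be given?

January 10, 2029

January 15, 2029 minus 5 days is January 10, 2029.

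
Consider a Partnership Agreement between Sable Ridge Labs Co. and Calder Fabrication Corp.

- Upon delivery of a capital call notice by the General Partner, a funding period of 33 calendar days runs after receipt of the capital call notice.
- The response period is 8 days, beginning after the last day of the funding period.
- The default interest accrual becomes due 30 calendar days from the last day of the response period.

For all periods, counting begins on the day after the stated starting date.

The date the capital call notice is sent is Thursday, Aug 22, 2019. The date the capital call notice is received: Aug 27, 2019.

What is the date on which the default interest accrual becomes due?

Nov 6, 2019

The last day of the funding period: 33 calendar days after Aug 27, 2019 is Sep 29, 2019.
The last day of the response period: 8 calendar days after Sep 29, 2019 is Oct 7, 2019.
The date on which the default interest accrual becomes due: 30 calendar days after Oct 7, 2019 is Nov 6, 2019.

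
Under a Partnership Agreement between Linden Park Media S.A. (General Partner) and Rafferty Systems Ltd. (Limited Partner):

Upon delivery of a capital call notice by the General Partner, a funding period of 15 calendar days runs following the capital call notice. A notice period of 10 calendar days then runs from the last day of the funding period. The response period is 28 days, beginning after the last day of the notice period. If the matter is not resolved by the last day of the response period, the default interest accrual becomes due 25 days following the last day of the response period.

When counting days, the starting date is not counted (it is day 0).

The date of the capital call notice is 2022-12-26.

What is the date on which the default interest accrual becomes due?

2023-03-14

The last day of the funding period: 15 calendar days after 2022-12-26 is 2023-01-10.
The last day of the notice period: 2023-01-10 + 10 days = 2023-01-20.
The last day of the response period: 2023-01-20 + 28 days = 2023-02-17.
Adding 25 calendar days to 2023-02-17 gives 2023-03-14, which is the date on which the default interest accrual becomes due.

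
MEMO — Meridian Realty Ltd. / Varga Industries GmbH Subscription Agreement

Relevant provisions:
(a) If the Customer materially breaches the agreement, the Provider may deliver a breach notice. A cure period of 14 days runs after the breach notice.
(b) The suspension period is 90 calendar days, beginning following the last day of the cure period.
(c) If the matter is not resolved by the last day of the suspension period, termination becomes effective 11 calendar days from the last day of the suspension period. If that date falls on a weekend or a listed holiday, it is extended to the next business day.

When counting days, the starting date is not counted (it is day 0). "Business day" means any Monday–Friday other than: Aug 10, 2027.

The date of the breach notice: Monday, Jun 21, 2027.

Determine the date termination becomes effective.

Adding 14 calendar days to Jun 21, 2027 gives Jul 5, 2027, which is the last day of the cure period.
The last day of the suspension period: 90 calendar days after Jul 5, 2027 is Oct 3, 2027.
Adding 11 calendar days to Oct 3, 2027 gives Oct 14, 2027, which is the date termination becomes effective. Oct 14, 2027 is a Thursday and is not a listed holiday, so no roll-forward applies.

Oct 14, 2027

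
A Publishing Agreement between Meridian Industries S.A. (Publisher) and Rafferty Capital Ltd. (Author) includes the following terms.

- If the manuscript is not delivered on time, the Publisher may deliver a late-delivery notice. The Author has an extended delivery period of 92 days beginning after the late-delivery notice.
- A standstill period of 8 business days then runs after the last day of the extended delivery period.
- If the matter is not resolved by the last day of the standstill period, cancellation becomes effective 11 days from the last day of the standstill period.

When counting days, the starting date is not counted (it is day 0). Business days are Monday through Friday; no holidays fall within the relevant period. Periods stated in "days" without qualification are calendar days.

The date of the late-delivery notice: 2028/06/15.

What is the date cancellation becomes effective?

2028/10/08

Adding 92 calendar days to 2028/06/15 gives 2028/09/15, which is the last day of the extended delivery period.
From Friday, 2028/09/15, 8 business days (Sep 18, Sep 19, Sep 20, Sep 21, Sep 22, Sep 25, Sep 26, Sep 27, skipping weekends) brings us to Wednesday, 2028/09/27, which is the last day of the standstill period.
The date cancellation becomes effective: 2028/09/27 + 11 days = 2028/10/08.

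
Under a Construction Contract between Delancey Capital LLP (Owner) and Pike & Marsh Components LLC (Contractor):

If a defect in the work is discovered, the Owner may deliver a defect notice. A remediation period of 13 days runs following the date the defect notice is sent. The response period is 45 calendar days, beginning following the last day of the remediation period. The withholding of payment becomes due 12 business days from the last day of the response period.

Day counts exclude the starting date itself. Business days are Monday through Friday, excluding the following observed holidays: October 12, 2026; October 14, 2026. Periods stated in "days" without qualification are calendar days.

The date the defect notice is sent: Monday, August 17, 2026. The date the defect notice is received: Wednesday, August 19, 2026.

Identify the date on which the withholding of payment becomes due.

October 30, 2026

Adding 13 calendar days to August 17, 2026 gives August 30, 2026, which is the last day of the remediation period.
The last day of the response period: August 30, 2026 + 45 days = October 14, 2026.
The date on which the withholding of payment becomes due: 12 business days after Wednesday, October 14, 2026, skipping weekends — Oct 15, Oct 16, Oct 19, Oct 20, …, Oct 28, Oct 29, Oct 30 — lands on Friday, October 30, 2026.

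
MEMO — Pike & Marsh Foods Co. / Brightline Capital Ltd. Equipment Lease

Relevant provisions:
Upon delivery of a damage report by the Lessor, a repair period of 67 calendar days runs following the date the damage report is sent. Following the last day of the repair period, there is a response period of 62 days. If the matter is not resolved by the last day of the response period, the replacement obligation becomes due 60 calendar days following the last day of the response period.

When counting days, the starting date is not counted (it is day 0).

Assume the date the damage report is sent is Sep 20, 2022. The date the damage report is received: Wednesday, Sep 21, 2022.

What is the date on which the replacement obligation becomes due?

Mar 28, 2023

The last day of the repair period: 67 calendar days after Sep 20, 2022 is Nov 26, 2022.
Adding 62 calendar days to Nov 26, 2022 gives Jan 27, 2023, which is the last day of the response period.
The date on which the replacement obligation becomes due: 60 calendar days after Jan 27, 2023 is Mar 28, 2023.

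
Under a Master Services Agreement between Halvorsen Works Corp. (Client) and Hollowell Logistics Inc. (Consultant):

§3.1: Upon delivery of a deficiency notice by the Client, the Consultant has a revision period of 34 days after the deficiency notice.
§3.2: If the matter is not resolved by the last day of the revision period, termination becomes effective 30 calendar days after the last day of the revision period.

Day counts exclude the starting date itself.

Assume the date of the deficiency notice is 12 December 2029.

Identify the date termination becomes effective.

14 February 2030

Adding 34 calendar days to 12 December 2029 gives 15 January 2030, which is the last day of the revision period.
Adding 30 calendar days to 15 January 2030 gives 14 February 2030, which is the date termination becomes effective.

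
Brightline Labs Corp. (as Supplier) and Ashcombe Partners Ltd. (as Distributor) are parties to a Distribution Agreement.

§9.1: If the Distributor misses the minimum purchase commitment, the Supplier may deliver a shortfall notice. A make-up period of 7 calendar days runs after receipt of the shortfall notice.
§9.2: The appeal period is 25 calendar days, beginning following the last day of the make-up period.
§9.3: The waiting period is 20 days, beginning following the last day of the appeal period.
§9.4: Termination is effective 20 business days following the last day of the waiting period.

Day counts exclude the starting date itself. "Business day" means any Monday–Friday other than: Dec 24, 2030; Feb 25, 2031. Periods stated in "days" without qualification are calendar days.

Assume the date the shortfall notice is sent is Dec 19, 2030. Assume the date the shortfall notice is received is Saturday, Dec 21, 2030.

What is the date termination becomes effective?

Mar 12, 2031

The last day of the make-up period: 7 calendar days after Dec 21, 2030 is Dec 28, 2030.
The last day of the appeal period: Dec 28, 2030 + 25 days = Jan 22, 2031.
The last day of the waiting period: 20 calendar days after Jan 22, 2031 is Feb 11, 2031.
From Tuesday, Feb 11, 2031, 20 business days (Feb 12, Feb 13, Feb 14, Feb 17, …, Mar 10, Mar 11, Mar 12, skipping weekends and the listed holiday on Feb 25) brings us to Wednesday, Mar 12, 2031, which is the date termination becomes effective.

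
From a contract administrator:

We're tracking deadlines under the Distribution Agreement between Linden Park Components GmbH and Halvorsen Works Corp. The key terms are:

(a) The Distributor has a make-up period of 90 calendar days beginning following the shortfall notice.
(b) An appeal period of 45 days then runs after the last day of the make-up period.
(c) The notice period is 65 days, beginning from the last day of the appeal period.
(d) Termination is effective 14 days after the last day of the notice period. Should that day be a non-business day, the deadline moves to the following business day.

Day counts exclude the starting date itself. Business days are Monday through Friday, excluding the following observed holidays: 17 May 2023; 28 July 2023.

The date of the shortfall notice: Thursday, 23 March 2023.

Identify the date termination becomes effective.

23 October 2023

The last day of the make-up period: 90 calendar days after 23 March 2023 is 21 June 2023.
Adding 45 calendar days to 21 June 2023 gives 5 August 2023, which is the last day of the appeal period.
The last day of the notice period: 65 calendar days after 5 August 2023 is 9 October 2023.
The date termination becomes effective: 14 calendar days after 9 October 2023 is 23 October 2023. 23 October 2023 is a Monday and is not a listed holiday, so no roll-forward applies.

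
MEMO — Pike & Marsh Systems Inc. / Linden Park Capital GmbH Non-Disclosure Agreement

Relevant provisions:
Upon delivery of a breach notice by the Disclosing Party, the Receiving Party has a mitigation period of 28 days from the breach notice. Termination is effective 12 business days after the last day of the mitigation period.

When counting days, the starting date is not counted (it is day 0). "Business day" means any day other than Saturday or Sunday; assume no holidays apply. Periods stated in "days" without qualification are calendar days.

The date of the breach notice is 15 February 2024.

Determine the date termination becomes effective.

1 April 2024

The last day of the mitigation period: 28 calendar days after 15 February 2024 is 14 March 2024.
The date termination becomes effective: 12 business days after Thursday, 14 March 2024, skipping weekends — Mar 15, Mar 18, Mar 19, Mar 20, …, Mar 28, Mar 29, Apr 1 — lands on Monday, 1 April 2024.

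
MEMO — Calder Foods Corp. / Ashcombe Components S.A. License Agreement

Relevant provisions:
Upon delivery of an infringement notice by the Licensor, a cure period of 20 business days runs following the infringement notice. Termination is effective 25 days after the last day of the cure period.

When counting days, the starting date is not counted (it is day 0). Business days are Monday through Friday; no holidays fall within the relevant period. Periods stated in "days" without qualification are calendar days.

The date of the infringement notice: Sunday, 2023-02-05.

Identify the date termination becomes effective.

2023-03-28

The last day of the cure period: 20 business days after Sunday, 2023-02-05, skipping weekends — Feb 6, Feb 7, Feb 8, Feb 9, …, Mar 1, Mar 2, Mar 3 — lands on Friday, 2023-03-03.
Adding 25 calendar days to 2023-03-03 gives 2023-03-28, which is the date termination becomes effective.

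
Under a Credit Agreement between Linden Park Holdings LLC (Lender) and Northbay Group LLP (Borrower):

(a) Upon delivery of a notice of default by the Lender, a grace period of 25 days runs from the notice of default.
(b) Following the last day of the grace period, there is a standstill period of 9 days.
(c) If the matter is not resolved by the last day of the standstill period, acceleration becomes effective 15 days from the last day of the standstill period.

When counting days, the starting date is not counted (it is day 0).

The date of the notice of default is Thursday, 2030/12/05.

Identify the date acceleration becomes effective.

The last day of the grace period: 25 calendar days after 2030/12/05 is 2030/12/30.
The last day of the standstill period: 9 calendar days after 2030/12/30 is 2031/01/08.
Adding 15 calendar days to 2031/01/08 gives 2031/01/23, which is the date acceleration becomes effective.

2031/01/23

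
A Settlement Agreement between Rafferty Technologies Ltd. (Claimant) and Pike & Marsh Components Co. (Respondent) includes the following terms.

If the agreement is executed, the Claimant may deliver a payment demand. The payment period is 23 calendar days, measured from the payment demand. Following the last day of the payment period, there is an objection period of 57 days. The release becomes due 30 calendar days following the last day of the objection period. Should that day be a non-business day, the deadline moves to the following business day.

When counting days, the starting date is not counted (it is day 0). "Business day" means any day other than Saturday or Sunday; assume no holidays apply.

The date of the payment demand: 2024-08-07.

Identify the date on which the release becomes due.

The last day of the payment period: 2024-08-07 + 23 days = 2024-08-30.
The last day of the objection period: 2024-08-30 + 57 days = 2024-10-26.
The date on which the release becomes due: 2024-10-26 + 30 days = 2024-11-25. 2024-11-25 is a Monday, so no roll-forward applies.

2024-11-25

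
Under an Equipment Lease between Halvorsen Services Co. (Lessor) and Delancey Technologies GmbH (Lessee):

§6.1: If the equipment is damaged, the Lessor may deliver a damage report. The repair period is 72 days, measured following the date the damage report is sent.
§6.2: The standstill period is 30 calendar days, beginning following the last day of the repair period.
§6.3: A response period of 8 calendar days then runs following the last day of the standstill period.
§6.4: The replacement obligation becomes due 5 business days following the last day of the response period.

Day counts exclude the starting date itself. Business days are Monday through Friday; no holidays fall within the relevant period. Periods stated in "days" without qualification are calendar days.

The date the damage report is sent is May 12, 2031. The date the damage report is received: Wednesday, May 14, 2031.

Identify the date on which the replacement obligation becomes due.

The last day of the repair period: 72 calendar days after May 12, 2031 is July 23, 2031.
The last day of the standstill period: 30 calendar days after July 23, 2031 is August 22, 2031.
The last day of the response period: 8 calendar days after August 22, 2031 is August 30, 2031.
The date on which the replacement obligation becomes due: counting 5 business days from Saturday, August 30, 2031 (Sep 1, Sep 2, Sep 3, Sep 4, Sep 5, skipping weekends) reaches Friday, September 5, 2031.

September 5, 2031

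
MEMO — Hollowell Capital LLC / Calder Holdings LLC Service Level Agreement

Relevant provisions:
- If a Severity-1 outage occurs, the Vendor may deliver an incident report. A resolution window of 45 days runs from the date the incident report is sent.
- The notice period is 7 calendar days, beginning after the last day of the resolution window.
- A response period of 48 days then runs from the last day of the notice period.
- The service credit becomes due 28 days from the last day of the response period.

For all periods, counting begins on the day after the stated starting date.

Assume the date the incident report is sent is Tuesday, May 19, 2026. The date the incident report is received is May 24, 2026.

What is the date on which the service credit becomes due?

Sep 24, 2026

Adding 45 calendar days to May 19, 2026 gives Jul 3, 2026, which is the last day of the resolution window.
Adding 7 calendar days to Jul 3, 2026 gives Jul 10, 2026, which is the last day of the notice period.
The last day of the response period: Jul 10, 2026 + 48 days = Aug 27, 2026.
The date on which the service credit becomes due: 28 calendar days after Aug 27, 2026 is Sep 24, 2026.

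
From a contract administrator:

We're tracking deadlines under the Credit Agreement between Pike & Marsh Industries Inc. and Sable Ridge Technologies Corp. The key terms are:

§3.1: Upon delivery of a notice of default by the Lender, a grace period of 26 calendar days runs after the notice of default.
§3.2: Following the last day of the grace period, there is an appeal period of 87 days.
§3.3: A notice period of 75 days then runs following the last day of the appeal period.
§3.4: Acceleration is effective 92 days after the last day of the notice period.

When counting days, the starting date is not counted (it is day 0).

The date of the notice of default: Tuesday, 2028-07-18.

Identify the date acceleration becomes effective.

The last day of the grace period: 2028-07-18 + 26 days = 2028-08-13.
The last day of the appeal period: 2028-08-13 + 87 days = 2028-11-08.
Adding 75 calendar days to 2028-11-08 gives 2029-01-22, which is the last day of the notice period.
The date acceleration becomes effective: 92 calendar days after 2029-01-22 is 2029-04-24.

2029-04-24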